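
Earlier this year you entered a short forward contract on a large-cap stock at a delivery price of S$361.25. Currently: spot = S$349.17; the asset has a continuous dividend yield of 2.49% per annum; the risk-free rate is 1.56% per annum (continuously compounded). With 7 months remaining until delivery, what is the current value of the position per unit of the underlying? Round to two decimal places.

S$13.84

Current fair forward for the remaining 7 months: F = S·e^((r − q)·T), (r − q) = 0.0156 − 0.0249 = -0.0093
F = 349.17 · e^(-0.0093 × 7/12) = 349.17 × 0.994590 = 347.2810
Value of long forward = (F − K)·e^(−rT) = (347.2810 − 361.25) · e^(−0.0156·7/12)
= -13.9690 × 0.990941 = -13.84
Short position value = −(long value) = S$13.84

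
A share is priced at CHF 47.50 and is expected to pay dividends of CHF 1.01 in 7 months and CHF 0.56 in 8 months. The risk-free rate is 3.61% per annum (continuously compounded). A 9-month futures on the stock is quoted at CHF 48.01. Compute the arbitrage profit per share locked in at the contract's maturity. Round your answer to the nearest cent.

CHF 0.78 per share

PV(dividends) I = 1.01·e^(−0.0361·7/12) + 0.56·e^(−0.0361·8/12) = 1.5356
Fair futures F* = (S − I)·e^(rT) = (47.50 − 1.5356)·e^0.027075 = 45.9644 × 1.027445 = 47.2259
Market CHF 48.01 > fair 47.2259: forward overpriced → cash-and-carry (borrow at r, buy the stock and collect the dividends, short the forward).
Profit at T = |F_mkt − F*| = |48.01 − 47.2259| = CHF 0.78 per share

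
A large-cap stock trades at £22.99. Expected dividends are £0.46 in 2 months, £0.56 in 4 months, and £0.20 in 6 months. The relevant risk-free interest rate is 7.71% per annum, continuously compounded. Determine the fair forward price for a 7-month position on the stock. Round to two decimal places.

PV(dividends) I = 0.46·e^(−0.0771·2/12) + 0.56·e^(−0.0771·4/12) + 0.20·e^(−0.0771·6/12)
I = 0.4541 + 0.5458 + 0.1924 = 1.1923
F = (S − I)·e^(rT) = (22.99 − 1.1923) · e^(0.0771·7/12)
= 21.7977 · e^0.044975 = 21.7977 × 1.046002 = £22.80

£22.80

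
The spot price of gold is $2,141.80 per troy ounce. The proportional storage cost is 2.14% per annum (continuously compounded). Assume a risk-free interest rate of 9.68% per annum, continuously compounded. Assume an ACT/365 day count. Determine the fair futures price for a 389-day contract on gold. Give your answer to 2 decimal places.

$2,429.34 per troy ounce

Net carry = r + u − y = 0.0968 + 0.0214 − 0.0000 = 0.1182
F = S·e^((r+u−y)T) = 2141.80 · e^(0.1182 × 389/365) = 2141.80 · e^0.12597205
= 2141.80 × 1.13425047 = $2,429.34 per troy ounce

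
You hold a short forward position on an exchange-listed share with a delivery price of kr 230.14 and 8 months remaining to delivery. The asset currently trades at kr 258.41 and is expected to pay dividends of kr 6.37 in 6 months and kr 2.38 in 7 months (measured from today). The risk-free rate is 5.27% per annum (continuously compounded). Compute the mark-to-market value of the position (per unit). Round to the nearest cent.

PV(remaining dividends) I = 6.37·e^(−0.0527·6/12) + 2.38·e^(−0.0527·7/12) = 8.5123
Current forward F = (S − I)·e^(rT) = (258.41 − 8.5123)·e^(0.0527·8/12) = 249.8977 × 1.035758 = 258.8335
Value (long) = (F − K)·e^(−rT) = (258.8335 − 230.14) × 0.965477 = 27.7029
Short position value = −(long value) = -kr 27.70

-kr 27.70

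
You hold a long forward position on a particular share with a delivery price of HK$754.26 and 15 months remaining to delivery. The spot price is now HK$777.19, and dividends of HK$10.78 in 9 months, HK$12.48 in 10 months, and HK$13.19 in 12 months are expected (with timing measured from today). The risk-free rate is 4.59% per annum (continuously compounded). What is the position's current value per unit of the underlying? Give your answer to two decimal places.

HK$29.96

PV(remaining dividends) I = 10.78·e^(−0.0459·9/12) + 12.48·e^(−0.0459·10/12) + 13.19·e^(−0.0459·12/12) = 35.0251
Current forward F = (S − I)·e^(rT) = (777.19 − 35.0251)·e^(0.0459·15/12) = 742.1649 × 1.059053 = 785.9920
Value (long) = (F − K)·e^(−rT) = (785.9920 − 754.26) × 0.944240 = 29.9626
Value = HK$29.96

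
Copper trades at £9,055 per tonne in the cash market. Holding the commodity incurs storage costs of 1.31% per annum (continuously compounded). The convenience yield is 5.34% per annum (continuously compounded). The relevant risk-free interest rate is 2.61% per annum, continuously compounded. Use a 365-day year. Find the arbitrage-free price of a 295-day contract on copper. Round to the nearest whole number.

Net carry = r + u − y = 0.0261 + 0.0131 − 0.0534 = -0.0142
F = S·e^((r+u−y)T) = 9055 · e^(-0.0142 × 295/365) = 9055 · e^-0.011477
= 9055 × 0.988589 = £8,952 per tonne

£8,952 per tonne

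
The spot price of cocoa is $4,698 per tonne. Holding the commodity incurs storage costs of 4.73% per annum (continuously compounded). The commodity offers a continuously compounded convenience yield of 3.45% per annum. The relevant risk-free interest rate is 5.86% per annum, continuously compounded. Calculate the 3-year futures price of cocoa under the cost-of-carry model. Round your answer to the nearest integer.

$5,820 per tonne

Net carry = r + u − y = 0.0586 + 0.0473 − 0.0345 = 0.0714
F = S·e^((r+u−y)T) = 4698 · e^(0.0714 × 3) = 4698 · e^0.214200
= 4698 × 1.238870 = $5,820 per tonne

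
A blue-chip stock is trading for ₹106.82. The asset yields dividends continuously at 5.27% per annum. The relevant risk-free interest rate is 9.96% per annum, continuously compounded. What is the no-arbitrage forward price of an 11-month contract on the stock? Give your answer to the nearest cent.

₹111.51

F = S·e^((r − q)T) = 106.82 · e^((0.0996 − 0.0527) × 11/12)
= 106.82 · e^0.042992 = 106.82 × 1.043930
F = ₹111.51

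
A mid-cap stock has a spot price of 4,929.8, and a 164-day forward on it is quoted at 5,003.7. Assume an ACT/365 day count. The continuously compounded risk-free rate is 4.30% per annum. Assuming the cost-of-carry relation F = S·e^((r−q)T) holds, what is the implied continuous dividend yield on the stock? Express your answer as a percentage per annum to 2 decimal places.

From F = S·e^((r−q)T): (r − q) = ln(F/S)/T
ln(5003.7/4929.8) = ln(1.014990) = 0.014879
(r − q) = 0.014879 / (164/365) = 0.033115
q = r − ln(F/S)/T = 0.0430 − 0.033115 = 0.009885
q = 0.99%

0.99%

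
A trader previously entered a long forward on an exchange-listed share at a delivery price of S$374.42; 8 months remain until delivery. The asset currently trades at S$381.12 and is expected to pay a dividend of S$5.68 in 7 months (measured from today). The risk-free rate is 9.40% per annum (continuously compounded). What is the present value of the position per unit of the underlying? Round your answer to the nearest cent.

S$24.07

PV(remaining dividends) I = 5.68·e^(−0.0940·7/12) = 5.3769
Current forward F = (S − I)·e^(rT) = (381.12 − 5.3769)·e^(0.0940·8/12) = 375.7431 × 1.064672 = 400.0432
Value (long) = (F − K)·e^(−rT) = (400.0432 − 374.42) × 0.939257 = 24.0668
Value = S$24.07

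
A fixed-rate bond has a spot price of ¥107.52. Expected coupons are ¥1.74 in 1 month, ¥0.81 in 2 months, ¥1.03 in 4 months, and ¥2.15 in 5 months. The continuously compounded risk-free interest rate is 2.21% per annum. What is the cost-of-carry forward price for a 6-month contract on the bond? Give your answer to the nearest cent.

PV(coupons) I = 1.74·e^(−0.0221·1/12) + 0.81·e^(−0.0221·2/12) + 1.03·e^(−0.0221·4/12) + 2.15·e^(−0.0221·5/12)
I = 1.7368 + 0.8070 + 1.0224 + 2.1303 = 5.6965
F = (S − I)·e^(rT) = (107.52 − 5.6965) · e^(0.0221·6/12)
= 101.8235 · e^0.011050 = 101.8235 × 1.011111 = ¥102.95

¥102.95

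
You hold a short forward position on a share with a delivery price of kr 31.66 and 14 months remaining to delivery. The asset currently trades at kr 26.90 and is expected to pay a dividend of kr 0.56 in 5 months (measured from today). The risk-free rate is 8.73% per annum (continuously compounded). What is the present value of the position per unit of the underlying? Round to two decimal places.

kr 2.23

PV(remaining dividends) I = 0.56·e^(−0.0873·5/12) = 0.5400
Current forward F = (S − I)·e^(rT) = (26.90 − 0.5400)·e^(0.0873·14/12) = 26.3600 × 1.107217 = 29.1862
Value (long) = (F − K)·e^(−rT) = (29.1862 − 31.66) × 0.903165 = -2.2342
Short position value = −(long value) = kr 2.23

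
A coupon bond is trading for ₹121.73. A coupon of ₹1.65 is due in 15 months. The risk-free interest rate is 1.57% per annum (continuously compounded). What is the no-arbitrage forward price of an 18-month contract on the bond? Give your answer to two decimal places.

₹122.97

PV(coupons) I = 1.65·e^(−0.0157·15/12)
I = 1.6179
F = (S − I)·e^(rT) = (121.73 − 1.6179) · e^(0.0157·18/12)
= 120.1121 · e^0.023550 = 120.1121 × 1.023829 = ₹122.97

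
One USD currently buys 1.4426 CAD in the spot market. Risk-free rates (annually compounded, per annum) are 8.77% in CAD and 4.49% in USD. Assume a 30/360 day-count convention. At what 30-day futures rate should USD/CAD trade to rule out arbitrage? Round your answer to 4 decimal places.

1.4474

By covered interest parity, F = S · (1+r_CAD)^T / (1+r_USD)^T
= 1.4426 × 1.007030 / 1.003667 = 1.4426 × 1.003351
F = 1.4474 CAD per USD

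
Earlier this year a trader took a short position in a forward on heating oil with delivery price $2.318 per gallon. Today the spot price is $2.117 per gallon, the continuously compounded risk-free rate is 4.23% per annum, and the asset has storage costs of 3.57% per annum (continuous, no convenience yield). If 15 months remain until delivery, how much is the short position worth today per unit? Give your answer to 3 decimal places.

Current fair forward for the remaining 15 months: F = S·e^((r + u)·T), (r + u) = 0.0423 + 0.0357 = 0.0780
F = 2.117 · e^(0.0780 × 15/12) = 2.117 × 1.102411 = 2.3338
Value of long forward = (F − K)·e^(−rT) = (2.3338 − 2.318) · e^(−0.0423·15/12)
= 0.0158 × 0.948499 = 0.015
Short position value = −(long value) = -$0.015

-$0.015 per gallon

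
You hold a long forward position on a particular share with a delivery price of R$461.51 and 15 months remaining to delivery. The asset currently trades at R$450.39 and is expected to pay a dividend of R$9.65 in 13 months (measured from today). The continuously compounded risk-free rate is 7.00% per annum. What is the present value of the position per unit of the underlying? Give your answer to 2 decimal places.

PV(remaining dividends) I = 9.65·e^(−0.0700·13/12) = 8.9453
Current forward F = (S − I)·e^(rT) = (450.39 − 8.9453)·e^(0.0700·15/12) = 441.4447 × 1.091442 = 481.8113
Value (long) = (F − K)·e^(−rT) = (481.8113 − 461.51) × 0.916219 = 18.6004
Value = R$18.60

R$18.60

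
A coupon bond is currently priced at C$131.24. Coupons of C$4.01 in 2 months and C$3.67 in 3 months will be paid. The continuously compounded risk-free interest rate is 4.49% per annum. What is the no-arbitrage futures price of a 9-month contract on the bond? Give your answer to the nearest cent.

C$127.87

PV(coupons) I = 4.01·e^(−0.0449·2/12) + 3.67·e^(−0.0449·3/12)
I = 3.9801 + 3.6290 = 7.6091
F = (S − I)·e^(rT) = (131.24 − 7.6091) · e^(0.0449·9/12)
= 123.6309 · e^0.033675 = 123.6309 × 1.034248 = C$127.87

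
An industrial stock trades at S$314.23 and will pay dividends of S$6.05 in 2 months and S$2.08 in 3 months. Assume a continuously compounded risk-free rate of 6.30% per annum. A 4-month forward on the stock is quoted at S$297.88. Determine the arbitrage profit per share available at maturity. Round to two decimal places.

PV(dividends) I = 6.05·e^(−0.0630·2/12) + 2.08·e^(−0.0630·3/12) = 8.0343
Fair forward F* = (S − I)·e^(rT) = (314.23 − 8.0343)·e^0.021000 = 306.1957 × 1.021222 = 312.6938
Market S$297.88 < fair 312.6938: forward underpriced → reverse cash-and-carry (short the stock, invest proceeds at r, pay the dividends, go long the forward).
Profit at T = |F_mkt − F*| = |297.88 − 312.6938| = S$14.81 per share

S$14.81 per share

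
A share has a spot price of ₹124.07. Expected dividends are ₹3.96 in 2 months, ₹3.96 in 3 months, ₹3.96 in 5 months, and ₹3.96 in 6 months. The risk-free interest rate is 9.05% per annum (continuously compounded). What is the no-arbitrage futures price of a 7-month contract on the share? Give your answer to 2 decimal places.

PV(dividends) I = 3.96·e^(−0.0905·2/12) + 3.96·e^(−0.0905·3/12) + 3.96·e^(−0.0905·5/12) + 3.96·e^(−0.0905·6/12)
I = 3.9007 + 3.8714 + 3.8135 + 3.7848 = 15.3704
F = (S − I)·e^(rT) = (124.07 − 15.3704) · e^(0.0905·7/12)
= 108.6996 · e^0.052792 = 108.6996 × 1.054210 = ₹114.59

₹114.59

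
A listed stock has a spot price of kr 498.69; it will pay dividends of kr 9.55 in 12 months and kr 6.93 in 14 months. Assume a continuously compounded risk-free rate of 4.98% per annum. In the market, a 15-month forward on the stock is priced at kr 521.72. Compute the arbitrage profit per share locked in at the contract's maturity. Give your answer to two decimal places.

kr 7.63 per share

PV(dividends) I = 9.55·e^(−0.0498·12/12) + 6.93·e^(−0.0498·14/12) = 15.6249
Fair forward F* = (S − I)·e^(rT) = (498.69 − 15.6249)·e^0.062250 = 483.0651 × 1.064228 = 514.0914
Market kr 521.72 > fair 514.0914: forward overpriced → cash-and-carry (borrow at r, buy the stock and collect the dividends, short the forward).
Profit at T = |F_mkt − F*| = |521.72 − 514.0914| = kr 7.63 per share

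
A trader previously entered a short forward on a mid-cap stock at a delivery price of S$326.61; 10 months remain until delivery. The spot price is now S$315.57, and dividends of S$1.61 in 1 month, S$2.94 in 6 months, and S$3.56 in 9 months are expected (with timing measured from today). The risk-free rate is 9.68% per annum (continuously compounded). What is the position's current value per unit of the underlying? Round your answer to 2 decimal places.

PV(remaining dividends) I = 1.61·e^(−0.0968·1/12) + 2.94·e^(−0.0968·6/12) + 3.56·e^(−0.0968·9/12) = 7.7089
Current forward F = (S − I)·e^(rT) = (315.57 − 7.7089)·e^(0.0968·10/12) = 307.8611 × 1.084009 = 333.7242
Value (long) = (F − K)·e^(−rT) = (333.7242 − 326.61) × 0.922501 = 6.5629
Short position value = −(long value) = -S$6.56

-S$6.56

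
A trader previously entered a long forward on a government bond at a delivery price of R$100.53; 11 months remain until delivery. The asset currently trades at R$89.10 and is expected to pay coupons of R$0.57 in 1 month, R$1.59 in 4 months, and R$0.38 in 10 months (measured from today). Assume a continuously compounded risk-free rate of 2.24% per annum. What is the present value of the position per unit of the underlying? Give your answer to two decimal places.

-R$11.91

PV(remaining coupons) I = 0.57·e^(−0.0224·1/12) + 1.59·e^(−0.0224·4/12) + 0.38·e^(−0.0224·10/12) = 2.5201
Current forward F = (S − I)·e^(rT) = (89.10 − 2.5201)·e^(0.0224·11/12) = 86.5799 × 1.020746 = 88.3761
Value (long) = (F − K)·e^(−rT) = (88.3761 − 100.53) × 0.979676 = -11.9069
Value = -R$11.91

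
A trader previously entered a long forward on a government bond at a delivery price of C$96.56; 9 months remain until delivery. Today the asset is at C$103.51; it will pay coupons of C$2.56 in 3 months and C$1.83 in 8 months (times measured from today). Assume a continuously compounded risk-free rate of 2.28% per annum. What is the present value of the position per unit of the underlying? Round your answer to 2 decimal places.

C$4.24

PV(remaining coupons) I = 2.56·e^(−0.0228·3/12) + 1.83·e^(−0.0228·8/12) = 4.3478
Current forward F = (S − I)·e^(rT) = (103.51 − 4.3478)·e^(0.0228·9/12) = 99.1622 × 1.017247 = 100.8725
Value (long) = (F − K)·e^(−rT) = (100.8725 − 96.56) × 0.983045 = 4.2394
Value = C$4.24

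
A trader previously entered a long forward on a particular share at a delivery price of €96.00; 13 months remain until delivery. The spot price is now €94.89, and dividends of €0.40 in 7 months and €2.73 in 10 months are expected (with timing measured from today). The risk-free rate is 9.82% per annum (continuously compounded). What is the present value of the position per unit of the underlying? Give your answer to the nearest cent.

€5.69

PV(remaining dividends) I = 0.40·e^(−0.0982·7/12) + 2.73·e^(−0.0982·10/12) = 2.8932
Current forward F = (S − I)·e^(rT) = (94.89 − 2.8932)·e^(0.0982·13/12) = 91.9968 × 1.112248 = 102.3233
Value (long) = (F − K)·e^(−rT) = (102.3233 − 96.00) × 0.899080 = 5.6852
Value = €5.69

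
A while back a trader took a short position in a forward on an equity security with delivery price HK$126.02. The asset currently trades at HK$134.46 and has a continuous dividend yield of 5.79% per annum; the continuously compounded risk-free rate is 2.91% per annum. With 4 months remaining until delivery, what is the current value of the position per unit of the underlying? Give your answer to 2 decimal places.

-HK$7.09

Current fair forward for the remaining 4 months: F = S·e^((r − q)·T), (r − q) = 0.0291 − 0.0579 = -0.0288
F = 134.46 · e^(-0.0288 × 4/12) = 134.46 × 0.990446 = 133.1754
Value of long forward = (F − K)·e^(−rT) = (133.1754 − 126.02) · e^(−0.0291·4/12)
= 7.1554 × 0.990347 = 7.09
Short position value = −(long value) = -HK$7.09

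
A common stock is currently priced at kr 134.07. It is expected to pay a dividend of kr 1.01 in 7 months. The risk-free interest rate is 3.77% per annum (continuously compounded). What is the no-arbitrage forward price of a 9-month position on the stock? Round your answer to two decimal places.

PV(dividends) I = 1.01·e^(−0.0377·7/12)
I = 0.9880
F = (S − I)·e^(rT) = (134.07 − 0.9880) · e^(0.0377·9/12)
= 133.0820 · e^0.028275 = 133.0820 × 1.028679 = kr 136.90

kr 136.90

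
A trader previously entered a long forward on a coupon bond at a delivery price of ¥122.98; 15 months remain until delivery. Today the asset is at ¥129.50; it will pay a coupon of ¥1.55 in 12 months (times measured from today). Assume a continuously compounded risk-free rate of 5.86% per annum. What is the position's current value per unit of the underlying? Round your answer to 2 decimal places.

¥13.74

PV(remaining coupons) I = 1.55·e^(−0.0586·12/12) = 1.4618
Current forward F = (S − I)·e^(rT) = (129.50 − 1.4618)·e^(0.0586·15/12) = 128.0382 × 1.076000 = 137.7691
Value (long) = (F − K)·e^(−rT) = (137.7691 − 122.98) × 0.929368 = 13.7445
Value = ¥13.74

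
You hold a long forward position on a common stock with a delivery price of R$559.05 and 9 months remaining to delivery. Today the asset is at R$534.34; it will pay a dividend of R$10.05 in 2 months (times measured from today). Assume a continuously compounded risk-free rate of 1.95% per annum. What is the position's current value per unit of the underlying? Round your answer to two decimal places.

PV(remaining dividends) I = 10.05·e^(−0.0195·2/12) = 10.0174
Current forward F = (S − I)·e^(rT) = (534.34 − 10.0174)·e^(0.0195·9/12) = 524.3226 × 1.014732 = 532.0469
Value (long) = (F − K)·e^(−rT) = (532.0469 − 559.05) × 0.985481 = -26.6110
Value = -R$26.61

-R$26.61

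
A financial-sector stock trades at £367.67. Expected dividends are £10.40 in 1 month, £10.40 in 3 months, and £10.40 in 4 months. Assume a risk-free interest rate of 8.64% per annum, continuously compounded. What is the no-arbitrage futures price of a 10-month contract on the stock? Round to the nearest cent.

PV(dividends) I = 10.40·e^(−0.0864·1/12) + 10.40·e^(−0.0864·3/12) + 10.40·e^(−0.0864·4/12)
I = 10.3254 + 10.1778 + 10.1048 = 30.6080
F = (S − I)·e^(rT) = (367.67 − 30.6080) · e^(0.0864·10/12)
= 337.0620 · e^0.072000 = 337.0620 × 1.074655 = £362.23

£362.23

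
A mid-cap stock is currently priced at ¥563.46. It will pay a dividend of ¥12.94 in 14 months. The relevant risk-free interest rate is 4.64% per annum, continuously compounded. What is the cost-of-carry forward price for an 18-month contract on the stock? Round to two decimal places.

PV(dividends) I = 12.94·e^(−0.0464·14/12)
I = 12.2581
F = (S − I)·e^(rT) = (563.46 − 12.2581) · e^(0.0464·18/12)
= 551.2019 · e^0.069600 = 551.2019 × 1.072079 = ¥590.93

¥590.93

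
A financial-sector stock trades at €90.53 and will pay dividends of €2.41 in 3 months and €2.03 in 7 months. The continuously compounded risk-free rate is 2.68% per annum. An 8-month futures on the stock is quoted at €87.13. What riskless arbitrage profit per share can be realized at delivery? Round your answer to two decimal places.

€0.56 per share

PV(dividends) I = 2.41·e^(−0.0268·3/12) + 2.03·e^(−0.0268·7/12) = 4.3924
Fair futures F* = (S − I)·e^(rT) = (90.53 − 4.3924)·e^0.017867 = 86.1376 × 1.018028 = 87.6905
Market €87.13 < fair 87.6905: forward underpriced → reverse cash-and-carry (short the stock, invest proceeds at r, pay the dividends, go long the forward).
Profit at T = |F_mkt − F*| = |87.13 − 87.6905| = €0.56 per share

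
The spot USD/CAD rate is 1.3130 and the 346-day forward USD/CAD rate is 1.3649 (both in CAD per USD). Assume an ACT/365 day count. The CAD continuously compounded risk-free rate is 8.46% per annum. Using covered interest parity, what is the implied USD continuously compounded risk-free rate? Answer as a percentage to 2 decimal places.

F = S·e^((r_CAD − r_USD)T) ⇒ r_USD = r_CAD − ln(F/S)/T
ln(1.3649/1.3130) = 0.038767; /(346/365) = 0.040896
r_USD = 0.0846 − 0.040896 = 0.043704
r_USD = 4.37%

4.37%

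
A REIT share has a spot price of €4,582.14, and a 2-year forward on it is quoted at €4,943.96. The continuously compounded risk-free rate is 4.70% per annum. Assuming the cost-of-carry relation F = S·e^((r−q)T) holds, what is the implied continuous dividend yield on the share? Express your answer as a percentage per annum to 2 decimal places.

0.90%

From F = S·e^((r−q)T): (r − q) = ln(F/S)/T
ln(4943.96/4582.14) = ln(1.078963) = 0.076000
(r − q) = 0.076000 / (2) = 0.038000
q = r − ln(F/S)/T = 0.0470 − 0.038000 = 0.009000
q = 0.90%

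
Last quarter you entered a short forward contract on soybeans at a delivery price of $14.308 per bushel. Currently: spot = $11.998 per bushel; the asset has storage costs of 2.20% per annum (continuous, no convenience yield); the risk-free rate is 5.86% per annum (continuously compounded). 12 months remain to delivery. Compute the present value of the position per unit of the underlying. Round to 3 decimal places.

$1.229 per bushel

Current fair forward for the remaining 12 months: F = S·e^((r + u)·T), (r + u) = 0.0586 + 0.0220 = 0.0806
F = 11.998 · e^(0.0806 × 12/12) = 11.998 × 1.083937 = 13.0051
Value of long forward = (F − K)·e^(−rT) = (13.0051 − 14.308) · e^(−0.0586·12/12)
= -1.3029 × 0.943084 = -1.229
Short position value = −(long value) = $1.229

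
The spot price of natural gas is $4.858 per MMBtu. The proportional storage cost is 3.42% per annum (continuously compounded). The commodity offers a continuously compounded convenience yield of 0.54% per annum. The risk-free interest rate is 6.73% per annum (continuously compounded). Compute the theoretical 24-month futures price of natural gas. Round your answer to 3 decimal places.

$5.887 per MMBtu

Net carry = r + u − y = 0.0673 + 0.0342 − 0.0054 = 0.0961
F = S·e^((r+u−y)T) = 4.858 · e^(0.0961 × 24/12) = 4.858 · e^0.192200
= 4.858 × 1.211913 = $5.887 per MMBtu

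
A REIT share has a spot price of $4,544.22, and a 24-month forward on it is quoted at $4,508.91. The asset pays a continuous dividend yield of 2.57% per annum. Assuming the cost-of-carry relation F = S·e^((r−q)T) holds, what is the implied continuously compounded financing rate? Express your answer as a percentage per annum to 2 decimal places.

From F = S·e^((r−q)T): (r − q) = ln(F/S)/T
ln(4508.91/4544.22) = ln(0.992230) = -0.007800
(r − q) = -0.007800 / (24/12) = -0.003900
r = ln(F/S)/T + q = -0.003900 + 0.0257 = 0.021800
r = 2.18%

2.18%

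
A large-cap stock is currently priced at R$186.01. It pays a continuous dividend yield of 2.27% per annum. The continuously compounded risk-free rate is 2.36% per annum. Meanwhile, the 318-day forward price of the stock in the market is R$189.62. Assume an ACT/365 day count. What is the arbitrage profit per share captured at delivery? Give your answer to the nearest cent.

R$3.46 per share

Fair forward: F* = S·e^(carry·T), with carry = (r − q) = 0.0236 − 0.0227 = 0.0009
F* = 186.01 · e^(0.0009 × 318/365) = 186.01 · e^0.000784 = 186.01 × 1.000784 = R$186.1558
Market R$189.62 > fair R$186.1558: forward overpriced → cash-and-carry (buy spot, short the forward).
At maturity, profit = |F_mkt − F*| = |189.62 − 186.1558| = R$3.46 per share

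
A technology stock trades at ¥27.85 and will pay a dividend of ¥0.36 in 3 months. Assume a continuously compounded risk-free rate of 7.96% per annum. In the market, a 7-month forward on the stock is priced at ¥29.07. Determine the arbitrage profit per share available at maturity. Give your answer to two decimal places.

¥0.27 per share

PV(dividends) I = 0.36·e^(−0.0796·3/12) = 0.3529
Fair forward F* = (S − I)·e^(rT) = (27.85 − 0.3529)·e^0.046433 = 27.4971 × 1.047528 = 28.8040
Market ¥29.07 > fair 28.8040: forward overpriced → cash-and-carry (borrow at r, buy the stock and collect the dividends, short the forward).
Profit at T = |F_mkt − F*| = |29.07 − 28.8040| = ¥0.27 per share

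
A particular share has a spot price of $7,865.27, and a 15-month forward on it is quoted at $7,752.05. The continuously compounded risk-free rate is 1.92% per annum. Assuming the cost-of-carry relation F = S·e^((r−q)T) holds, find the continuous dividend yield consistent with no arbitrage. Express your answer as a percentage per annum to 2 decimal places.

From F = S·e^((r−q)T): (r − q) = ln(F/S)/T
ln(7752.05/7865.27) = ln(0.985605) = -0.014500
(r − q) = -0.014500 / (15/12) = -0.011600
q = r − ln(F/S)/T = 0.0192 + 0.011600 = 0.030800
q = 3.08%

3.08%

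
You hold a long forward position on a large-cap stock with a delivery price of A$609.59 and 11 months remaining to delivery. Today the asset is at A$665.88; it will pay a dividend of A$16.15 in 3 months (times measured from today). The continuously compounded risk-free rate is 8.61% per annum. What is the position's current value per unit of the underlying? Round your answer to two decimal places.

A$86.75

PV(remaining dividends) I = 16.15·e^(−0.0861·3/12) = 15.8061
Current forward F = (S − I)·e^(rT) = (665.88 − 15.8061)·e^(0.0861·11/12) = 650.0739 × 1.082123 = 703.4599
Value (long) = (F − K)·e^(−rT) = (703.4599 − 609.59) × 0.924109 = 86.7460
Value = A$86.75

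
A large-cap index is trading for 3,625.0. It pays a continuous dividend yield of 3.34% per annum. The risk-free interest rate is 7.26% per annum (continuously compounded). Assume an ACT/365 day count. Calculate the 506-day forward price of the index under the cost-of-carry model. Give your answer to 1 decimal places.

3,827.4

F = S·e^((r − q)T) = 3625.0 · e^((0.0726 − 0.0334) × 506/365)
= 3625.0 · e^0.054343 = 3625.0 × 1.055847
F = 3,827.4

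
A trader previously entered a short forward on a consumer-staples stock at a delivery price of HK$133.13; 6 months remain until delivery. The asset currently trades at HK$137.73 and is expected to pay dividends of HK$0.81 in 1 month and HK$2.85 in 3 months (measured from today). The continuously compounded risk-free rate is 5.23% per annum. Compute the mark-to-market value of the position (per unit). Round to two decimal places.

PV(remaining dividends) I = 0.81·e^(−0.0523·1/12) + 2.85·e^(−0.0523·3/12) = 3.6195
Current forward F = (S − I)·e^(rT) = (137.73 − 3.6195)·e^(0.0523·6/12) = 134.1105 × 1.026495 = 137.6638
Value (long) = (F − K)·e^(−rT) = (137.6638 − 133.13) × 0.974189 = 4.4168
Short position value = −(long value) = -HK$4.42

-HK$4.42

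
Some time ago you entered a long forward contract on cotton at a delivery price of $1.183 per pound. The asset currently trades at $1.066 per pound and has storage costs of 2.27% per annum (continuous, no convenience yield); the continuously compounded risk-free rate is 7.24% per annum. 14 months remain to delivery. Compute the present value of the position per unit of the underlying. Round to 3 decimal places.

Current fair forward for the remaining 14 months: F = S·e^((r + u)·T), (r + u) = 0.0724 + 0.0227 = 0.0951
F = 1.066 · e^(0.0951 × 14/12) = 1.066 × 1.117339 = 1.1911
Value of long forward = (F − K)·e^(−rT) = (1.1911 − 1.183) · e^(−0.0724·14/12)
= 0.0081 × 0.919002 = 0.007

$0.007 per pound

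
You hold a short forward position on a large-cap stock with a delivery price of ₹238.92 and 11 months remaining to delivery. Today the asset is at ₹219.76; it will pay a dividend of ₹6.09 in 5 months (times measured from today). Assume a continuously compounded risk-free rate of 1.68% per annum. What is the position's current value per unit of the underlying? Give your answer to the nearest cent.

₹21.56

PV(remaining dividends) I = 6.09·e^(−0.0168·5/12) = 6.0475
Current forward F = (S − I)·e^(rT) = (219.76 − 6.0475)·e^(0.0168·11/12) = 213.7125 × 1.015519 = 217.0291
Value (long) = (F − K)·e^(−rT) = (217.0291 − 238.92) × 0.984718 = -21.5564
Short position value = −(long value) = ₹21.56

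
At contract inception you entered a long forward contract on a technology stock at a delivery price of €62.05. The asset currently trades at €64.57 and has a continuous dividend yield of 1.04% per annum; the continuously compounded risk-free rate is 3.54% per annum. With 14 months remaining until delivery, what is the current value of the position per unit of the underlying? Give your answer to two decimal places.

€4.25

Current fair forward for the remaining 14 months: F = S·e^((r − q)·T), (r − q) = 0.0354 − 0.0104 = 0.0250
F = 64.57 · e^(0.0250 × 14/12) = 64.57 × 1.029596 = 66.4810
Value of long forward = (F − K)·e^(−rT) = (66.4810 − 62.05) · e^(−0.0354·14/12)
= 4.4310 × 0.959541 = 4.25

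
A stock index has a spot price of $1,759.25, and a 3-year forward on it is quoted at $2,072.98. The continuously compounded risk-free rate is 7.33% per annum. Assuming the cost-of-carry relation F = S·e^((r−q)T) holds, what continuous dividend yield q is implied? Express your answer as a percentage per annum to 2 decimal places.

1.86%

From F = S·e^((r−q)T): (r − q) = ln(F/S)/T
ln(2072.98/1759.25) = ln(1.178332) = 0.164100
(r − q) = 0.164100 / (3) = 0.054700
q = r − ln(F/S)/T = 0.0733 − 0.054700 = 0.018600
q = 1.86%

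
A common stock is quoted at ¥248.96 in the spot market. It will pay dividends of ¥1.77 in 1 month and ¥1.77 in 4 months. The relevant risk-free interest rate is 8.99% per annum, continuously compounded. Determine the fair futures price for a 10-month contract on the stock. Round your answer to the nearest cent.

¥264.58

PV(dividends) I = 1.77·e^(−0.0899·1/12) + 1.77·e^(−0.0899·4/12)
I = 1.7568 + 1.7177 = 3.4745
F = (S − I)·e^(rT) = (248.96 − 3.4745) · e^(0.0899·10/12)
= 245.4855 · e^0.074917 = 245.4855 × 1.077795 = ¥264.58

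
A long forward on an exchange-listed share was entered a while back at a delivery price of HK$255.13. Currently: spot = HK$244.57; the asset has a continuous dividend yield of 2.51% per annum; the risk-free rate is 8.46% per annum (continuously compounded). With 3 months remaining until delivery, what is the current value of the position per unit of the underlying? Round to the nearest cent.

-HK$6.75

Current fair forward for the remaining 3 months: F = S·e^((r − q)·T), (r − q) = 0.0846 − 0.0251 = 0.0595
F = 244.57 · e^(0.0595 × 3/12) = 244.57 × 1.014986 = 248.2351
Value of long forward = (F − K)·e^(−rT) = (248.2351 − 255.13) · e^(−0.0846·3/12)
= -6.8949 × 0.979072 = -6.75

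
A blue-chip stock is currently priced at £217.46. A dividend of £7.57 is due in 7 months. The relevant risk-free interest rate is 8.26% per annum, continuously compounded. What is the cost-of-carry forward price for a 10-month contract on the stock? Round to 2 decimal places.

£225.23

PV(dividends) I = 7.57·e^(−0.0826·7/12)
I = 7.2139
F = (S − I)·e^(rT) = (217.46 − 7.2139) · e^(0.0826·10/12)
= 210.2461 · e^0.068833 = 210.2461 × 1.071257 = £225.23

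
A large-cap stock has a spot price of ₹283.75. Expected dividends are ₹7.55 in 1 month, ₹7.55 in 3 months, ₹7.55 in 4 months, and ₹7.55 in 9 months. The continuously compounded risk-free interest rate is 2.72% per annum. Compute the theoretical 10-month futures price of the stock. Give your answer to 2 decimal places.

₹259.66

PV(dividends) I = 7.55·e^(−0.0272·1/12) + 7.55·e^(−0.0272·3/12) + 7.55·e^(−0.0272·4/12) + 7.55·e^(−0.0272·9/12)
I = 7.5329 + 7.4988 + 7.4819 + 7.3975 = 29.9111
F = (S − I)·e^(rT) = (283.75 − 29.9111) · e^(0.0272·10/12)
= 253.8389 · e^0.022667 = 253.8389 × 1.022926 = ₹259.66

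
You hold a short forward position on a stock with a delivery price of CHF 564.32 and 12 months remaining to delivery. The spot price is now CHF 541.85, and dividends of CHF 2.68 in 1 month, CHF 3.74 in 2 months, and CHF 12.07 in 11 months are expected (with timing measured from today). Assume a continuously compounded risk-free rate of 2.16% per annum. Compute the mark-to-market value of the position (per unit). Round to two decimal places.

PV(remaining dividends) I = 2.68·e^(−0.0216·1/12) + 3.74·e^(−0.0216·2/12) + 12.07·e^(−0.0216·11/12) = 18.2351
Current forward F = (S − I)·e^(rT) = (541.85 − 18.2351)·e^(0.0216·12/12) = 523.6149 × 1.021835 = 535.0480
Value (long) = (F − K)·e^(−rT) = (535.0480 − 564.32) × 0.978632 = -28.6465
Short position value = −(long value) = CHF 28.65

CHF 28.65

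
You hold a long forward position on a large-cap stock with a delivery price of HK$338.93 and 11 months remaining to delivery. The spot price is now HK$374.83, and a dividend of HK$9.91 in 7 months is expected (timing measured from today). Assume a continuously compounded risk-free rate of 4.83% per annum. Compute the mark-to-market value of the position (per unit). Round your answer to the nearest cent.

PV(remaining dividends) I = 9.91·e^(−0.0483·7/12) = 9.6347
Current forward F = (S − I)·e^(rT) = (374.83 − 9.6347)·e^(0.0483·11/12) = 365.1953 × 1.045270 = 381.7277
Value (long) = (F − K)·e^(−rT) = (381.7277 − 338.93) × 0.956691 = 40.9442
Value = HK$40.94

HK$40.94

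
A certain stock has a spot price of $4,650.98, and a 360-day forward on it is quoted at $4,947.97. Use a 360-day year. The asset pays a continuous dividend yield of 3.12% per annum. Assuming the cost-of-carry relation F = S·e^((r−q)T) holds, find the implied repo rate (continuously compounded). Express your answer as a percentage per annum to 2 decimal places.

From F = S·e^((r−q)T): (r − q) = ln(F/S)/T
ln(4947.97/4650.98) = ln(1.063855) = 0.061899
(r − q) = 0.061899 / (360/360) = 0.061899
r = ln(F/S)/T + q = 0.061899 + 0.0312 = 0.093099
r = 9.31%

9.31%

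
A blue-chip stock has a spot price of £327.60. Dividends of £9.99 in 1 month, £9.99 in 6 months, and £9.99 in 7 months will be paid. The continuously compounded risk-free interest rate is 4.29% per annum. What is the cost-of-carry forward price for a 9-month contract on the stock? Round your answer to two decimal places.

PV(dividends) I = 9.99·e^(−0.0429·1/12) + 9.99·e^(−0.0429·6/12) + 9.99·e^(−0.0429·7/12)
I = 9.9543 + 9.7780 + 9.7431 = 29.4754
F = (S − I)·e^(rT) = (327.60 − 29.4754) · e^(0.0429·9/12)
= 298.1246 · e^0.032175 = 298.1246 × 1.032698 = £307.87

£307.87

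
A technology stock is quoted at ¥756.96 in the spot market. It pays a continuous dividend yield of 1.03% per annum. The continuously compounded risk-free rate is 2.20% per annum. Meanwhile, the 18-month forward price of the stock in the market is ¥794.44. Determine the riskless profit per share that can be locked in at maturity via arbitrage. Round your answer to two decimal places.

¥24.08 per share

Fair forward: F* = S·e^(carry·T), with carry = (r − q) = 0.0220 − 0.0103 = 0.0117
F* = 756.96 · e^(0.0117 × 18/12) = 756.96 · e^0.017550 = 756.96 × 1.017705 = ¥770.3620
Market ¥794.44 > fair ¥770.3620: forward overpriced → cash-and-carry (buy spot, short the forward).
At maturity, profit = |F_mkt − F*| = |794.44 − 770.3620| = ¥24.08 per share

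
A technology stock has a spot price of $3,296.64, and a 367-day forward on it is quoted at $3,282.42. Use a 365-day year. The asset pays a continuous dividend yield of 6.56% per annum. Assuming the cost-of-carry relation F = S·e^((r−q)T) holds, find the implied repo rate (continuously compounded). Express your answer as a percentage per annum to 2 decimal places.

6.13%

From F = S·e^((r−q)T): (r − q) = ln(F/S)/T
ln(3282.42/3296.64) = ln(0.995687) = -0.004322
(r − q) = -0.004322 / (367/365) = -0.004298
r = ln(F/S)/T + q = -0.004298 + 0.0656 = 0.061302
r = 6.13%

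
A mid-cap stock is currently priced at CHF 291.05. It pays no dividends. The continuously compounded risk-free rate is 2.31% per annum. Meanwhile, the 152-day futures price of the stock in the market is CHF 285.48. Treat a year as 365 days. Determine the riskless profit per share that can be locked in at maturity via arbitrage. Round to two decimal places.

CHF 8.38 per share

Fair futures: F* = S·e^(carry·T), with carry = r = 0.0231
F* = 291.05 · e^(0.0231 × 152/365) = 291.05 · e^0.009620 = 291.05 × 1.009666 = CHF 293.8633
Market CHF 285.48 < fair CHF 293.8633: forward underpriced → reverse cash-and-carry (short spot, go long the forward).
At maturity, profit = |F_mkt − F*| = |285.48 − 293.8633| = CHF 8.38 per share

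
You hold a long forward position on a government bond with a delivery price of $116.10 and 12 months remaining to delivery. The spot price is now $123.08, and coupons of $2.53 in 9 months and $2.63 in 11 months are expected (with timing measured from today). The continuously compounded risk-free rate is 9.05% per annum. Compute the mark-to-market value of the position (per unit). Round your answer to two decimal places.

$12.24

PV(remaining coupons) I = 2.53·e^(−0.0905·9/12) + 2.63·e^(−0.0905·11/12) = 4.7846
Current forward F = (S − I)·e^(rT) = (123.08 − 4.7846)·e^(0.0905·12/12) = 118.2954 × 1.094722 = 129.5006
Value (long) = (F − K)·e^(−rT) = (129.5006 − 116.10) × 0.913474 = 12.2411
Value = $12.24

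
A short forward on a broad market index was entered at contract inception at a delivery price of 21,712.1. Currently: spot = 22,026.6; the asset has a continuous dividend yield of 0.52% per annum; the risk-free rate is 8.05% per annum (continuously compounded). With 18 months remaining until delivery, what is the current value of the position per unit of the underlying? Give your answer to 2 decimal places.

-2612.99

Current fair forward for the remaining 18 months: F = S·e^((r − q)·T), (r − q) = 0.0805 − 0.0052 = 0.0753
F = 22026.6 · e^(0.0753 × 18/12) = 22026.6 × 1.11957595 = 24660.4516
Value of long forward = (F − K)·e^(−rT) = (24660.4516 − 21712.1) · e^(−0.0805·18/12)
= 2948.3516 × 0.88625550 = 2612.99
Short position value = −(long value) = -2612.99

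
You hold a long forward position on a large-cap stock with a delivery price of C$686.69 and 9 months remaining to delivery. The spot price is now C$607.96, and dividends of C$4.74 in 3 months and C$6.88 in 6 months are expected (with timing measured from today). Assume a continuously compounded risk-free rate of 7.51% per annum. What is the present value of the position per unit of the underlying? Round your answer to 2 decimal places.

PV(remaining dividends) I = 4.74·e^(−0.0751·3/12) + 6.88·e^(−0.0751·6/12) = 11.2783
Current forward F = (S − I)·e^(rT) = (607.96 − 11.2783)·e^(0.0751·9/12) = 596.6817 × 1.057941 = 631.2540
Value (long) = (F − K)·e^(−rT) = (631.2540 − 686.69) × 0.945232 = -52.3999
Value = -C$52.40

-C$52.40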